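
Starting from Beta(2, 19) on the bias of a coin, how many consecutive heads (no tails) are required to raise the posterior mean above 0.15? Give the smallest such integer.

After k heads and 0 tails the posterior is Beta(2+k, 19), with mean (2+k)/(2+19+k).
Set (2+k)/(21+k) > 0.15 and solve: k > (0.15·21 − 2)/(1 − 0.15) = 1.353.
The smallest integer exceeding 1.353 is 2.

k = 2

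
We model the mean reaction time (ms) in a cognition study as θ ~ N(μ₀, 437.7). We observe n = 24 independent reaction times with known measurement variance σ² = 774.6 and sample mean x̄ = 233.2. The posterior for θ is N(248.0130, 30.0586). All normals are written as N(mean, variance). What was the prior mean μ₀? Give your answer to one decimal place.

μ₀ = 448.9

With known observation variance, the Normal–Normal posterior has precision τ_n = τ₀ + n/σ² and mean μ_n = (τ₀μ₀ + (n/σ²)x̄)/τ_n.
Here τ₀ = 1/437.7 = 0.002285 and τ_data = 24/774.6 = 0.030984, so τ_n = 0.033269.
Rearranging for μ₀: μ₀ = (μ_n·τ_n − τ_data·x̄)/τ₀ = (248.0130·0.033269 − 0.030984·233.2) / 0.002285 = 1.025676/0.002285 ≈ 448.9.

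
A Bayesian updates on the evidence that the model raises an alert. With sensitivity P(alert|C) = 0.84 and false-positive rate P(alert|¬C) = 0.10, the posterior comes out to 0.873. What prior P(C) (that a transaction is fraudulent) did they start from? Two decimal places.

P(C) = 0.45

In odds form, posterior odds = prior odds × likelihood ratio, so prior odds = posterior odds ÷ LR.
Posterior odds = 0.873/(1−0.873) = 6.8740. LR = 0.84/0.10 = 8.4000.
Prior odds = 6.8740/8.4000 = 0.8183, so P(C) = 0.8183/(1+0.8183) ≈ 0.45.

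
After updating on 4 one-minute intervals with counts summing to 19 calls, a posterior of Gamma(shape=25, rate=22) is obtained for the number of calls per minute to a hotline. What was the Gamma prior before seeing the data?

A Gamma(α, β) prior (rate parametrization) on a Poisson rate with n observations summing to S gives posterior Gamma(α+S, β+n).
So α = 25 − 19 = 6 and β = 22 − 4 = 18.

Gamma(shape=6, rate=18)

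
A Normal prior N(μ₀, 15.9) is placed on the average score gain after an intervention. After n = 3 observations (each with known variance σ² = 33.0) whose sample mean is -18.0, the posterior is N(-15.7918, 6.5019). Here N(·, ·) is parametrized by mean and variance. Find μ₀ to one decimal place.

μ₀ = -12.6

With known observation variance, the Normal–Normal posterior has precision τ_n = τ₀ + n/σ² and mean μ_n = (τ₀μ₀ + (n/σ²)x̄)/τ_n.
Here τ₀ = 1/15.9 = 0.062893 and τ_data = 3/33.0 = 0.090909, so τ_n = 0.153802.
Rearranging for μ₀: μ₀ = (μ_n·τ_n − τ_data·x̄)/τ₀ = (-15.7918·0.153802 − 0.090909·-18.0) / 0.062893 = -0.792448/0.062893 ≈ -12.6.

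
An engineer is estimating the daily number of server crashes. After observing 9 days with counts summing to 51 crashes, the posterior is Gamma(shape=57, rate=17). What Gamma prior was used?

Gamma(shape=6, rate=8)

Gamma–Poisson conjugacy: posterior shape = α + Σxᵢ, posterior rate = β + n.
So α = 57 − 51 = 6 and β = 17 − 9 = 8.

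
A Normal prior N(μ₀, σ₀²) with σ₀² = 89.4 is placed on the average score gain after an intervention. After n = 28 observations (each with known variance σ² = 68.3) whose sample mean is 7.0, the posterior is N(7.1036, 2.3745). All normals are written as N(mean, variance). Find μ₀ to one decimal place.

μ₀ = 10.9

The posterior mean is a precision-weighted average: μ_n = (τ₀μ₀ + τ_data·x̄)/(τ₀+τ_data), with τ₀=1/σ₀² and τ_data=n/σ².
Here τ₀ = 1/89.4 = 0.011186 and τ_data = 28/68.3 = 0.409956, so τ_n = 0.421142.
Rearranging for μ₀: μ₀ = (μ_n·τ_n − τ_data·x̄)/τ₀ = (7.1036·0.421142 − 0.409956·7.0) / 0.011186 = 0.121932/0.011186 ≈ 10.9.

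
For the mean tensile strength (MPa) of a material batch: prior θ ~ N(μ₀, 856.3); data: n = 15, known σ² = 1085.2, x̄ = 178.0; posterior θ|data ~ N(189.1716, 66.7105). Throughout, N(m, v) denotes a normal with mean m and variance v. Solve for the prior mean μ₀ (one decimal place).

The posterior mean is a precision-weighted average: μ_n = (τ₀μ₀ + τ_data·x̄)/(τ₀+τ_data), with τ₀=1/σ₀² and τ_data=n/σ².
Here τ₀ = 1/856.3 = 0.001168 and τ_data = 15/1085.2 = 0.013822, so τ_n = 0.014990.
Rearranging for μ₀: μ₀ = (μ_n·τ_n − τ_data·x̄)/τ₀ = (189.1716·0.014990 − 0.013822·178.0) / 0.001168 = 0.375366/0.001168 ≈ 321.4.

μ₀ = 321.4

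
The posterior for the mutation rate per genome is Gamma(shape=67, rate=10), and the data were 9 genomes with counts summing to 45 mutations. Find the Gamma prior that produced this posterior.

Gamma(shape=22, rate=1)

Gamma–Poisson conjugacy: posterior shape = α + Σxᵢ, posterior rate = β + n.
So α = 67 − 45 = 22 and β = 10 − 9 = 1.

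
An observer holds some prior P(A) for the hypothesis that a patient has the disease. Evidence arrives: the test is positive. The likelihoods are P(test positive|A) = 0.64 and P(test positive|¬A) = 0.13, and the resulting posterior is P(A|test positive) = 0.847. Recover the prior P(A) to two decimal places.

In odds form, posterior odds = prior odds × likelihood ratio, so prior odds = posterior odds ÷ LR.
Posterior odds = 0.847/(1−0.847) = 5.5359. LR = 0.64/0.13 = 4.9231.
Prior odds = 5.5359/4.9231 = 1.1245, so P(A) = 1.1245/(1+1.1245) ≈ 0.53.

P(A) = 0.53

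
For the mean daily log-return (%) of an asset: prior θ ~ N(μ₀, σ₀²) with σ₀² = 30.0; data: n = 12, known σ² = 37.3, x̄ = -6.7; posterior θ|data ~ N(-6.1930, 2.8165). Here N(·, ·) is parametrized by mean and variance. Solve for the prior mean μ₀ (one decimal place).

The posterior mean is a precision-weighted average: μ_n = (τ₀μ₀ + τ_data·x̄)/(τ₀+τ_data), with τ₀=1/σ₀² and τ_data=n/σ².
Here τ₀ = 1/30.0 = 0.033333 and τ_data = 12/37.3 = 0.321716, so τ_n = 0.355049.
Rearranging for μ₀: μ₀ = (μ_n·τ_n − τ_data·x̄)/τ₀ = (-6.1930·0.355049 − 0.321716·-6.7) / 0.033333 = -0.043321/0.033333 ≈ -1.3.

μ₀ = -1.3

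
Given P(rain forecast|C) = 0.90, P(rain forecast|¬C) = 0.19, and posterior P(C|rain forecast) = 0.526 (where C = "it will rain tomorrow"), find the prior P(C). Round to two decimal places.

Bayes' rule in odds form gives O(C|E) = O(C)·[P(E|C)/P(E|¬C)], hence O(C) = O(C|E)/LR.
Posterior odds = 0.526/(1−0.526) = 1.1097. LR = 0.90/0.19 = 4.7368.
Prior odds = 1.1097/4.7368 = 0.2343, so P(C) = 0.2343/(1+0.2343) ≈ 0.19.

P(C) = 0.19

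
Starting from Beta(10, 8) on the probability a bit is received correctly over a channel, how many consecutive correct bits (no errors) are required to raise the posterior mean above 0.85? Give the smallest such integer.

After k correct bits and 0 errors the posterior is Beta(10+k, 8), with mean (10+k)/(10+8+k).
Set (10+k)/(18+k) > 0.85 and solve: k > (0.85·18 − 10)/(1 − 0.85) = 35.333.
The smallest integer exceeding 35.333 is 36.

k = 36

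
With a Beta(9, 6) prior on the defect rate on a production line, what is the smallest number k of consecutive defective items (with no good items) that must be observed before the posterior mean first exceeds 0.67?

After k defective items and 0 good items the posterior is Beta(9+k, 6), with mean (9+k)/(9+6+k).
Set (9+k)/(15+k) > 0.67 and solve: k > (0.67·15 − 9)/(1 − 0.67) = 3.182.
The smallest integer exceeding 3.182 is 4, and checking k=4: (13)/(19) = 0.6842 > 0.67.

k = 4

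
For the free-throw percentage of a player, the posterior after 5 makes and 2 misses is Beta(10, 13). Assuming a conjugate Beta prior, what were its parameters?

A Beta(a, b) prior with s successes and f failures in binomial data gives a Beta(a+s, b+f) posterior.
Subtract the data counts: 10−5=5, 13−2=11.

Beta(5, 11)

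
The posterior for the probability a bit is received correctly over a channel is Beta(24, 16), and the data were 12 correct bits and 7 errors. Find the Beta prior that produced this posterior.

A Beta(a, b) prior with s successes and f failures in binomial data gives a Beta(a+s, b+f) posterior.
So a = 24 − 12 = 12 and b = 16 − 7 = 9.

Beta(12, 9)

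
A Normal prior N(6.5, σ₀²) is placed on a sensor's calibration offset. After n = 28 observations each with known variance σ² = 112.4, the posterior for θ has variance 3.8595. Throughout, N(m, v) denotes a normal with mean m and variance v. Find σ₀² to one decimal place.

σ₀² = 100.1

Posterior precision equals prior precision plus data precision: 1/σ_n² = 1/σ₀² + n/σ².
So 1/σ₀² = 1/3.8595 − 28/112.4 = 0.259101 − 0.249110 = 0.009991.
Hence σ₀² = 1/0.009991 ≈ 100.1.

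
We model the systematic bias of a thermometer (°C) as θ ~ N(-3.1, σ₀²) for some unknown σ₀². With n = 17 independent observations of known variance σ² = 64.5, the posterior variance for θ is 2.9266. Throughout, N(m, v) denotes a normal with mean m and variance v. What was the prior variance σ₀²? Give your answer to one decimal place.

σ₀² = 12.8

Posterior precision equals prior precision plus data precision: 1/σ_n² = 1/σ₀² + n/σ².
So 1/σ₀² = 1/2.9266 − 17/64.5 = 0.341693 − 0.263566 = 0.078127.
Hence σ₀² = 1/0.078127 ≈ 12.8.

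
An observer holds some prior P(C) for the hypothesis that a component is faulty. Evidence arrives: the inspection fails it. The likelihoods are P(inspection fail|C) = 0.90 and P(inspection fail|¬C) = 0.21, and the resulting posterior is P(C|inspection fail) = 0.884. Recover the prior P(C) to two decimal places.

In odds form, posterior odds = prior odds × likelihood ratio, so prior odds = posterior odds ÷ LR.
Posterior odds = 0.884/(1−0.884) = 7.6207. LR = 0.90/0.21 = 4.2857.
Prior odds = 7.6207/4.2857 = 1.7782, so P(C) = 1.7782/(1+1.7782) ≈ 0.64.

P(C) = 0.64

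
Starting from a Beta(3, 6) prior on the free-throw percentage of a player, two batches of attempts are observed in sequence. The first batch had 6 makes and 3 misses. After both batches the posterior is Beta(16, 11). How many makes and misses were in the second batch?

Because Beta–binomial updating is additive in the counts, the combined data contributed (α_post−α_prior, β_post−β_prior) successes and failures.
Total across both batches: 16−3=13 makes, 11−6=5 misses.
Subtract the first batch: 13−6=7 makes and 5−3=2 misses.

7 makes and 2 misses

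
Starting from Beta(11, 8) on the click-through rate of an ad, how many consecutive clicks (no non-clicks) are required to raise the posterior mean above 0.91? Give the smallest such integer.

k = 70

After k clicks and 0 non-clicks the posterior is Beta(11+k, 8), with mean (11+k)/(11+8+k).
Set (11+k)/(19+k) > 0.91 and solve: k > (0.91·19 − 11)/(1 − 0.91) = 69.889.
The smallest integer exceeding 69.889 is 70, and checking k=70: (81)/(89) = 0.9101 > 0.91.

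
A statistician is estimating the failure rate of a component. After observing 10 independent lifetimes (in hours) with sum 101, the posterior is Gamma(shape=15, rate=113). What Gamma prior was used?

Gamma–exponential conjugacy: posterior shape = α + n, posterior rate = β + Σtᵢ.
So α = 15 − 10 = 5 and β = 113 − 101 = 12.

Gamma(shape=5, rate=12)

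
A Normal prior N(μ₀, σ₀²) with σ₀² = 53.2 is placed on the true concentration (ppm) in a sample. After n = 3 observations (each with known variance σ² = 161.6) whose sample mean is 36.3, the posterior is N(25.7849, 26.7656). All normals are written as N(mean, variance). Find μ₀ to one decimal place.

μ₀ = 15.4

With known observation variance, the Normal–Normal posterior has precision τ_n = τ₀ + n/σ² and mean μ_n = (τ₀μ₀ + (n/σ²)x̄)/τ_n.
Here τ₀ = 1/53.2 = 0.018797 and τ_data = 3/161.6 = 0.018564, so τ_n = 0.037361.
Rearranging for μ₀: μ₀ = (μ_n·τ_n − τ_data·x̄)/τ₀ = (25.7849·0.037361 − 0.018564·36.3) / 0.018797 = 0.289476/0.018797 ≈ 15.4.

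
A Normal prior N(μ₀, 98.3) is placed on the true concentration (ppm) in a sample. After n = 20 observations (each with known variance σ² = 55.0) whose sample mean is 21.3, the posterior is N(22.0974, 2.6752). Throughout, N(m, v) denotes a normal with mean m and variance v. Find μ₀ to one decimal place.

With known observation variance, the Normal–Normal posterior has precision τ_n = τ₀ + n/σ² and mean μ_n = (τ₀μ₀ + (n/σ²)x̄)/τ_n.
Here τ₀ = 1/98.3 = 0.010173 and τ_data = 20/55.0 = 0.363636, so τ_n = 0.373809.
Rearranging for μ₀: μ₀ = (μ_n·τ_n − τ_data·x̄)/τ₀ = (22.0974·0.373809 − 0.363636·21.3) / 0.010173 = 0.514760/0.010173 ≈ 50.6.

μ₀ = 50.6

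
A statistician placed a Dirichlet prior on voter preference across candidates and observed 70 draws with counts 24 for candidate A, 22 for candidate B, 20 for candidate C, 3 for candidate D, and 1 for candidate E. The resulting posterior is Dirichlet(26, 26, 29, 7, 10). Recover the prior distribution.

For a Dirichlet(α) prior with multinomial counts c, the posterior is Dirichlet(α + c) componentwise.
Subtract each count from the matching posterior parameter: 26−24=2, 26−22=4, 29−20=9, 7−3=4, 10−1=9.

Dirichlet(2, 4, 9, 4, 9)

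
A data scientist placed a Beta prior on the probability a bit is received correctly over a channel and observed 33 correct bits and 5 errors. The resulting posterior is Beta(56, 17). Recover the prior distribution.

A Beta(a, b) prior with s successes and f failures in binomial data gives a Beta(a+s, b+f) posterior.
So a = 56 − 33 = 23 and b = 17 − 5 = 12.

Beta(23, 12)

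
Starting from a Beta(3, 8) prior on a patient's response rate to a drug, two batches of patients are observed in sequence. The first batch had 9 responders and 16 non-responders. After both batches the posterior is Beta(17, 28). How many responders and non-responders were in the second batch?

5 responders and 4 non-responders

Because Beta–binomial updating is additive in the counts, the combined data contributed (α_post−α_prior, β_post−β_prior) successes and failures.
Total across both batches: 17−3=14 responders, 28−8=20 non-responders.
Subtract the first batch: 14−9=5 responders and 20−16=4 non-responders.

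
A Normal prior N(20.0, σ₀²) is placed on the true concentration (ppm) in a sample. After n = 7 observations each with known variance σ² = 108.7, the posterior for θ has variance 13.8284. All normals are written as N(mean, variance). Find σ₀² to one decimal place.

σ₀² = 126.3

For the Normal–Normal model with known σ², precisions add: τ_n = τ₀ + n/σ².
So 1/σ₀² = 1/13.8284 − 7/108.7 = 0.072315 − 0.064397 = 0.007918.
Hence σ₀² = 1/0.007918 ≈ 126.3.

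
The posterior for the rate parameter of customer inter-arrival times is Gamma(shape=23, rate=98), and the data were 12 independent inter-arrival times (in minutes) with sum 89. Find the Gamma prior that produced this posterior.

Gamma(shape=11, rate=9)

For an exponential likelihood with a Gamma(α, β) prior on the rate, n observations with total T give posterior Gamma(α+n, β+T).
So α = 23 − 12 = 11 and β = 98 − 89 = 9.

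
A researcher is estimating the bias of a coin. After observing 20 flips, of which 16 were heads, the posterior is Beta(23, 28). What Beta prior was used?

Beta(7, 24)

A Beta(α, β) prior with s successes and f failures in binomial data gives a Beta(α+s, β+f) posterior.
Subtract the data counts: 23−16=7, 28−4=24.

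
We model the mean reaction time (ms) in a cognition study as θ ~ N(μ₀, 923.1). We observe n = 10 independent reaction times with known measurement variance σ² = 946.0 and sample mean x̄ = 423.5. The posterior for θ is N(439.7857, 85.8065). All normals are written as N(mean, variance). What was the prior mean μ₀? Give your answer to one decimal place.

The posterior mean is a precision-weighted average: μ_n = (τ₀μ₀ + τ_data·x̄)/(τ₀+τ_data), with τ₀=1/σ₀² and τ_data=n/σ².
Here τ₀ = 1/923.1 = 0.001083 and τ_data = 10/946.0 = 0.010571, so τ_n = 0.011654.
Rearranging for μ₀: μ₀ = (μ_n·τ_n − τ_data·x̄)/τ₀ = (439.7857·0.011654 − 0.010571·423.5) / 0.001083 = 0.648444/0.001083 ≈ 598.7.

μ₀ = 598.7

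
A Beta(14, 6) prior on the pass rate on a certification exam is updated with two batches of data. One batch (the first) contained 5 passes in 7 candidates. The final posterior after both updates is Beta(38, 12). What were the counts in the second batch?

Because Beta–binomial updating is additive in the counts, the combined data contributed (α_post−α_prior, β_post−β_prior) successes and failures.
Total across both batches: 38−14=24 passes, 12−6=6 failures.
Subtract the first batch: 24−5=19 passes and 6−2=4 failures.

19 passes and 4 failures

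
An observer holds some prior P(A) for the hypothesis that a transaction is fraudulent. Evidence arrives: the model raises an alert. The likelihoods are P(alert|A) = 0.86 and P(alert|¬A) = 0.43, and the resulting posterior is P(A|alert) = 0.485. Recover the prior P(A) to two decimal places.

P(A) = 0.32

In odds form, posterior odds = prior odds × likelihood ratio, so prior odds = posterior odds ÷ LR.
Posterior odds = 0.485/(1−0.485) = 0.9417. LR = 0.86/0.43 = 2.0000.
Prior odds = 0.9417/2.0000 = 0.4708, so P(A) = 0.4708/(1+0.4708) ≈ 0.32.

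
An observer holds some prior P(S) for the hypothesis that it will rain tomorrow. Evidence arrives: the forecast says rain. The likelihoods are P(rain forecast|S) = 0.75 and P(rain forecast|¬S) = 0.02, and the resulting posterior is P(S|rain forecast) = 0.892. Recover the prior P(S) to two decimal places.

Bayes' rule in odds form gives O(S|E) = O(S)·[P(E|S)/P(E|¬S)], hence O(S) = O(S|E)/LR.
Posterior odds = 0.892/(1−0.892) = 8.2593. LR = 0.75/0.02 = 37.5000.
Prior odds = 8.2593/37.5000 = 0.2202, so P(S) = 0.2202/(1+0.2202) ≈ 0.18.

P(S) = 0.18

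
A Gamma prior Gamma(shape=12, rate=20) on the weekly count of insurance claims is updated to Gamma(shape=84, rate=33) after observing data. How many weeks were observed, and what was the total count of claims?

n = 13 weeks with total 72 claims

Gamma–Poisson conjugacy: posterior shape = α + Σxᵢ, posterior rate = β + n.
Matching: Σxᵢ = 84 − 12 = 72 and n = 33 − 20 = 13.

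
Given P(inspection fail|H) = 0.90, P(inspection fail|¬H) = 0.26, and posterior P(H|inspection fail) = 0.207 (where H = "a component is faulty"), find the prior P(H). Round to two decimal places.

In odds form, posterior odds = prior odds × likelihood ratio, so prior odds = posterior odds ÷ LR.
Posterior odds = 0.207/(1−0.207) = 0.2610. LR = 0.90/0.26 = 3.4615.
Prior odds = 0.2610/3.4615 = 0.0754, so P(H) = 0.0754/(1+0.0754) ≈ 0.07.

P(H) = 0.07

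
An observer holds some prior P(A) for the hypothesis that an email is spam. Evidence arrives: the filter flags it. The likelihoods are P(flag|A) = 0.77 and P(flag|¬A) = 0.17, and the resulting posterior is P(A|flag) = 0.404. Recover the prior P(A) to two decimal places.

P(A) = 0.13

In odds form, posterior odds = prior odds × likelihood ratio, so prior odds = posterior odds ÷ LR.
Posterior odds = 0.404/(1−0.404) = 0.6779. LR = 0.77/0.17 = 4.5294.
Prior odds = 0.6779/4.5294 = 0.1497, so P(A) = 0.1497/(1+0.1497) ≈ 0.13.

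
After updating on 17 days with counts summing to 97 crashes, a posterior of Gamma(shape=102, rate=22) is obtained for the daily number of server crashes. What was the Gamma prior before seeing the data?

Gamma–Poisson conjugacy: posterior shape = α + Σxᵢ, posterior rate = β + n.
So α = 102 − 97 = 5 and β = 22 − 17 = 5.

Gamma(shape=5, rate=5)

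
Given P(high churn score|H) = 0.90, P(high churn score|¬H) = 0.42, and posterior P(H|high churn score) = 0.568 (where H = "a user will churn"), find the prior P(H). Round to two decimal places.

P(H) = 0.38

Bayes' rule in odds form gives O(H|E) = O(H)·[P(E|H)/P(E|¬H)], hence O(H) = O(H|E)/LR.
Posterior odds = 0.568/(1−0.568) = 1.3148. LR = 0.90/0.42 = 2.1429.
Prior odds = 1.3148/2.1429 = 0.6136, so P(H) = 0.6136/(1+0.6136) ≈ 0.38.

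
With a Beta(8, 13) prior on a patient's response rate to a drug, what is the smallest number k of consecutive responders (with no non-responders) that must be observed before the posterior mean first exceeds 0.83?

After k responders and 0 non-responders the posterior is Beta(8+k, 13), with mean (8+k)/(8+13+k).
Set (8+k)/(21+k) > 0.83 and solve: k > (0.83·21 − 8)/(1 − 0.83) = 55.471.
The smallest integer exceeding 55.471 is 56, and checking k=56: (64)/(77) = 0.8312 > 0.83.

k = 56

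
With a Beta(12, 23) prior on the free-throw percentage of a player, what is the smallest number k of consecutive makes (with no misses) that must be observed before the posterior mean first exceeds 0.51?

After k makes and 0 misses the posterior is Beta(12+k, 23), with mean (12+k)/(12+23+k).
Set (12+k)/(35+k) > 0.51 and solve: k > (0.51·35 − 12)/(1 − 0.51) = 11.939.
The smallest integer exceeding 11.939 is 12, and checking k=12: (24)/(47) = 0.5106 > 0.51.

k = 12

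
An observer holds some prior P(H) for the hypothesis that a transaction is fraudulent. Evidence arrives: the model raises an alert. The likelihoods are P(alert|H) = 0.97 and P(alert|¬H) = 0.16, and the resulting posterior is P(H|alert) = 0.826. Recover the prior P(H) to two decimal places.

P(H) = 0.44

Bayes' rule in odds form gives O(H|E) = O(H)·[P(E|H)/P(E|¬H)], hence O(H) = O(H|E)/LR.
Posterior odds = 0.826/(1−0.826) = 4.7471. LR = 0.97/0.16 = 6.0625.
Prior odds = 4.7471/6.0625 = 0.7830, so P(H) = 0.7830/(1+0.7830) ≈ 0.44.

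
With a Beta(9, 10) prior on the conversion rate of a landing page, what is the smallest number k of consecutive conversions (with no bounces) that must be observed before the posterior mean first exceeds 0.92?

k = 107

After k conversions and 0 bounces the posterior is Beta(9+k, 10), with mean (9+k)/(9+10+k).
Set (9+k)/(19+k) > 0.92 and solve: k > (0.92·19 − 9)/(1 − 0.92) = 106.000.
The smallest integer exceeding 106.000 is 107.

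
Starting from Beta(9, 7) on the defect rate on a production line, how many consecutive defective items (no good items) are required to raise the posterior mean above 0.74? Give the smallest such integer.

After k defective items and 0 good items the posterior is Beta(9+k, 7), with mean (9+k)/(9+7+k).
Set (9+k)/(16+k) > 0.74 and solve: k > (0.74·16 − 9)/(1 − 0.74) = 10.923.
The smallest integer exceeding 10.923 is 11.

k = 11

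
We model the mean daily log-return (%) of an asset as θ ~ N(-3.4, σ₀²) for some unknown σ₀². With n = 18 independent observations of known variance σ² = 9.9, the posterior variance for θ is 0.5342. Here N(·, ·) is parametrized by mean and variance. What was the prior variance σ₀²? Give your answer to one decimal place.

Posterior precision equals prior precision plus data precision: 1/σ_n² = 1/σ₀² + n/σ².
So 1/σ₀² = 1/0.5342 − 18/9.9 = 1.871958 − 1.818182 = 0.053776.
Hence σ₀² = 1/0.053776 ≈ 18.6.

σ₀² = 18.6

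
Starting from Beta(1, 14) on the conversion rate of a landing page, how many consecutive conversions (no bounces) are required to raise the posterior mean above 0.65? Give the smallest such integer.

After k conversions and 0 bounces the posterior is Beta(1+k, 14), with mean (1+k)/(1+14+k).
Set (1+k)/(15+k) > 0.65 and solve: k > (0.65·15 − 1)/(1 − 0.65) = 25.000.
The smallest integer exceeding 25.000 is 26, and checking k=26: (27)/(41) = 0.6585 > 0.65.

k = 26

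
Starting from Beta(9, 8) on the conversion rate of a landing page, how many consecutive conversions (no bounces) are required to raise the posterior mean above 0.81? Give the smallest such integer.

After k conversions and 0 bounces the posterior is Beta(9+k, 8), with mean (9+k)/(9+8+k).
Set (9+k)/(17+k) > 0.81 and solve: k > (0.81·17 − 9)/(1 − 0.81) = 25.105.
The smallest integer exceeding 25.105 is 26.

k = 26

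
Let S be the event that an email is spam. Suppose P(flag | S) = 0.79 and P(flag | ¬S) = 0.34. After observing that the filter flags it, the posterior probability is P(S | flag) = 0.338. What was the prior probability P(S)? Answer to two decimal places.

Bayes' rule in odds form gives O(S|E) = O(S)·[P(E|S)/P(E|¬S)], hence O(S) = O(S|E)/LR.
Posterior odds = 0.338/(1−0.338) = 0.5106. LR = 0.79/0.34 = 2.3235.
Prior odds = 0.5106/2.3235 = 0.2198, so P(S) = 0.2198/(1+0.2198) ≈ 0.18.

P(S) = 0.18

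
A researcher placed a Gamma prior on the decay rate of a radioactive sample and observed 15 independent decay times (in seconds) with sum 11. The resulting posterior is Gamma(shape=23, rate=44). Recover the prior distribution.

Gamma(shape=8, rate=33)

Gamma–exponential conjugacy: posterior shape = α + n, posterior rate = β + Σtᵢ.
So α = 23 − 15 = 8 and β = 44 − 11 = 33.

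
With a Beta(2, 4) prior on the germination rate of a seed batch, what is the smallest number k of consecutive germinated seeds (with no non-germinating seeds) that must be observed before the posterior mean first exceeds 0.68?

k = 7

After k germinated seeds and 0 non-germinating seeds the posterior is Beta(2+k, 4), with mean (2+k)/(2+4+k).
Set (2+k)/(6+k) > 0.68 and solve: k > (0.68·6 − 2)/(1 − 0.68) = 6.500.
The smallest integer exceeding 6.500 is 7, and checking k=7: (9)/(13) = 0.6923 > 0.68.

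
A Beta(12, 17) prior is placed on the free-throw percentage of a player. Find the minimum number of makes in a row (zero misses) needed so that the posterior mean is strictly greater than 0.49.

After k makes and 0 misses the posterior is Beta(12+k, 17), with mean (12+k)/(12+17+k).
Set (12+k)/(29+k) > 0.49 and solve: k > (0.49·29 − 12)/(1 − 0.49) = 4.333.
The smallest integer exceeding 4.333 is 5.

k = 5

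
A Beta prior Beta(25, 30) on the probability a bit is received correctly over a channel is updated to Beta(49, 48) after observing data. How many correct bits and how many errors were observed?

A Beta(a, b) prior with s successes and f failures in binomial data gives a Beta(a+s, b+f) posterior.
Match parameters: s=49−25=24, f=48−30=18.

24 correct bits and 18 errors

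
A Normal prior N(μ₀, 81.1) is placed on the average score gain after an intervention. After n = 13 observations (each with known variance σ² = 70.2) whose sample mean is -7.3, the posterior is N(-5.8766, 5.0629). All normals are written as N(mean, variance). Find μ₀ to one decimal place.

The posterior mean is a precision-weighted average: μ_n = (τ₀μ₀ + τ_data·x̄)/(τ₀+τ_data), with τ₀=1/σ₀² and τ_data=n/σ².
Here τ₀ = 1/81.1 = 0.012330 and τ_data = 13/70.2 = 0.185185, so τ_n = 0.197515.
Rearranging for μ₀: μ₀ = (μ_n·τ_n − τ_data·x̄)/τ₀ = (-5.8766·0.197515 − 0.185185·-7.3) / 0.012330 = 0.191134/0.012330 ≈ 15.5.

μ₀ = 15.5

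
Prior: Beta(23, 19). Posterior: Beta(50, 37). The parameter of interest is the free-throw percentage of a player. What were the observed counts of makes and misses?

Beta is conjugate to the binomial likelihood: posterior = Beta(a+s, b+f).
So s = 50 − 23 = 27 and f = 37 − 19 = 18.

27 makes and 18 misses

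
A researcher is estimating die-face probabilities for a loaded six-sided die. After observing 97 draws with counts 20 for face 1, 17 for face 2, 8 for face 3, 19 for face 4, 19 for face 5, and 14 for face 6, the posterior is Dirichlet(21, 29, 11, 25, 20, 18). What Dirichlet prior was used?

Dirichlet(1, 12, 3, 6, 1, 4)

For a Dirichlet(α) prior with multinomial counts c, the posterior is Dirichlet(α + c) componentwise.
Subtract each count from the matching posterior parameter: 21−20=1, 29−17=12, 11−8=3, 25−19=6, 20−19=1, 18−14=4.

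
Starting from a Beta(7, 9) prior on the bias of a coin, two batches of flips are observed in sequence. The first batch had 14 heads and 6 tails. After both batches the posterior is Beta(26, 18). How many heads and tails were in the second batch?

Sequential conjugate updates are equivalent to a single update on the pooled data, so total successes = posterior α − prior α and total failures = posterior β − prior β.
Total across both batches: 26−7=19 heads, 18−9=9 tails.
Subtract the first batch: 19−14=5 heads and 9−6=3 tails.

5 heads and 3 tails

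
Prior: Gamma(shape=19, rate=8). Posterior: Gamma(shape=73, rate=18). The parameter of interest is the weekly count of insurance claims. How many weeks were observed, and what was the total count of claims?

Gamma–Poisson conjugacy: posterior shape = α + Σxᵢ, posterior rate = β + n.
Matching: Σxᵢ = 73 − 19 = 54 and n = 18 − 8 = 10.

n = 10 weeks with total 54 claims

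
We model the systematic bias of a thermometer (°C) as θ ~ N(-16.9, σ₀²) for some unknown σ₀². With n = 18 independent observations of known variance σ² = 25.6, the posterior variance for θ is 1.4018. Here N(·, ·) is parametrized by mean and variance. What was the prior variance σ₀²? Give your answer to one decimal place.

For the Normal–Normal model with known σ², precisions add: τ_n = τ₀ + n/σ².
So 1/σ₀² = 1/1.4018 − 18/25.6 = 0.713369 − 0.703125 = 0.010244.
Hence σ₀² = 1/0.010244 ≈ 97.6.

σ₀² = 97.6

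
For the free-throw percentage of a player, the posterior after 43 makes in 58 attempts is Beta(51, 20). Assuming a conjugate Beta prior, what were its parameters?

Under Beta–binomial conjugacy the posterior parameters are (a+s, b+f).
Subtract the data counts: 51−43=8, 20−15=5.

Beta(8, 5)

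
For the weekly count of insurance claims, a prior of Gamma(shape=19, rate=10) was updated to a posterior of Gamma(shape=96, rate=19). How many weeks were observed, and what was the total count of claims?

n = 9 weeks with total 77 claims

Gamma–Poisson conjugacy: posterior shape = α + Σxᵢ, posterior rate = β + n.
Matching: Σxᵢ = 96 − 19 = 77 and n = 19 − 10 = 9.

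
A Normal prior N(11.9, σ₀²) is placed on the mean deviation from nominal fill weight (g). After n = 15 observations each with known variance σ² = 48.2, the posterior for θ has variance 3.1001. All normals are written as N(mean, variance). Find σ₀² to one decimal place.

σ₀² = 88.0

Posterior precision equals prior precision plus data precision: 1/σ_n² = 1/σ₀² + n/σ².
So 1/σ₀² = 1/3.1001 − 15/48.2 = 0.322570 − 0.311203 = 0.011367.
Hence σ₀² = 1/0.011367 ≈ 88.0.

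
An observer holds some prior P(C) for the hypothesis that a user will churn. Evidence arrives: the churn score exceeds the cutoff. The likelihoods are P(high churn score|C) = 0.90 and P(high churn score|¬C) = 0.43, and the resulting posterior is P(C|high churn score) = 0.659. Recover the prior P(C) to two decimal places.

P(C) = 0.48

Bayes' rule in odds form gives O(C|E) = O(C)·[P(E|C)/P(E|¬C)], hence O(C) = O(C|E)/LR.
Posterior odds = 0.659/(1−0.659) = 1.9326. LR = 0.90/0.43 = 2.0930.
Prior odds = 1.9326/2.0930 = 0.9234, so P(C) = 0.9234/(1+0.9234) ≈ 0.48.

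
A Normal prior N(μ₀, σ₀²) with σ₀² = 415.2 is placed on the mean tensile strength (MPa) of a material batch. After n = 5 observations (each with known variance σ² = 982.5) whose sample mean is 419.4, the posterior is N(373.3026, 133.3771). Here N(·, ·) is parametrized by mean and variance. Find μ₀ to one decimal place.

The posterior mean is a precision-weighted average: μ_n = (τ₀μ₀ + τ_data·x̄)/(τ₀+τ_data), with τ₀=1/σ₀² and τ_data=n/σ².
Here τ₀ = 1/415.2 = 0.002408 and τ_data = 5/982.5 = 0.005089, so τ_n = 0.007497.
Rearranging for μ₀: μ₀ = (μ_n·τ_n − τ_data·x̄)/τ₀ = (373.3026·0.007497 − 0.005089·419.4) / 0.002408 = 0.664323/0.002408 ≈ 275.9.

μ₀ = 275.9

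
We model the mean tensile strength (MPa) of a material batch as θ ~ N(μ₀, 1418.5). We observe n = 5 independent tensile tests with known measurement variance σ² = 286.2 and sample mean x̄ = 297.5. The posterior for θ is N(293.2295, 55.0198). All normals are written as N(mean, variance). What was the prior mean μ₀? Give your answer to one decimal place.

μ₀ = 187.4

The posterior mean is a precision-weighted average: μ_n = (τ₀μ₀ + τ_data·x̄)/(τ₀+τ_data), with τ₀=1/σ₀² and τ_data=n/σ².
Here τ₀ = 1/1418.5 = 0.000705 and τ_data = 5/286.2 = 0.017470, so τ_n = 0.018175.
Rearranging for μ₀: μ₀ = (μ_n·τ_n − τ_data·x̄)/τ₀ = (293.2295·0.018175 − 0.017470·297.5) / 0.000705 = 0.132121/0.000705 ≈ 187.4.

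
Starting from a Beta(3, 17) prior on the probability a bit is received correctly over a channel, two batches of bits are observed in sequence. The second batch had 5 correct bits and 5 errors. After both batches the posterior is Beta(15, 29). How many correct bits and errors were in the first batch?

7 correct bits and 7 errors

Sequential conjugate updates are equivalent to a single update on the pooled data, so total successes = posterior α − prior α and total failures = posterior β − prior β.
Total across both batches: 15−3=12 correct bits, 29−17=12 errors.
Subtract the second batch: 12−5=7 correct bits and 12−5=7 errors.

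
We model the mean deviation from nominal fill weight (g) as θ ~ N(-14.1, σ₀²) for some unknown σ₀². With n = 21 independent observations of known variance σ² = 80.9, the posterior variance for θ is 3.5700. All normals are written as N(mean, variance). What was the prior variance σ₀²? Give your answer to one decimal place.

Posterior precision equals prior precision plus data precision: 1/σ_n² = 1/σ₀² + n/σ².
So 1/σ₀² = 1/3.5700 − 21/80.9 = 0.280112 − 0.259580 = 0.020532.
Hence σ₀² = 1/0.020532 ≈ 48.7.

σ₀² = 48.7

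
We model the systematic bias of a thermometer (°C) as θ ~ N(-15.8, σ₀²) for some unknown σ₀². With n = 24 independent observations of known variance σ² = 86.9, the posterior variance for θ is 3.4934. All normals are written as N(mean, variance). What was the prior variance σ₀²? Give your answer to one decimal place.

Posterior precision equals prior precision plus data precision: 1/σ_n² = 1/σ₀² + n/σ².
So 1/σ₀² = 1/3.4934 − 24/86.9 = 0.286254 − 0.276180 = 0.010074.
Hence σ₀² = 1/0.010074 ≈ 99.3.

σ₀² = 99.3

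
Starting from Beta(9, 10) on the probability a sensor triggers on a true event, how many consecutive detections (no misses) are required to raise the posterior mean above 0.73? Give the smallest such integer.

After k detections and 0 misses the posterior is Beta(9+k, 10), with mean (9+k)/(9+10+k).
Set (9+k)/(19+k) > 0.73 and solve: k > (0.73·19 − 9)/(1 − 0.73) = 18.037.
The smallest integer exceeding 18.037 is 19.

k = 19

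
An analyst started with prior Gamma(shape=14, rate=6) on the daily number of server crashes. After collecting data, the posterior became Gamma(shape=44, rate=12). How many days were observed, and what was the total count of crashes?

Gamma–Poisson conjugacy: posterior shape = α + Σxᵢ, posterior rate = β + n.
Matching: Σxᵢ = 44 − 14 = 30 and n = 12 − 6 = 6.

n = 6 days with total 30 crashes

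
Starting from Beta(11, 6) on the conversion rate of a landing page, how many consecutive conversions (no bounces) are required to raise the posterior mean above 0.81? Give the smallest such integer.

k = 15

After k conversions and 0 bounces the posterior is Beta(11+k, 6), with mean (11+k)/(11+6+k).
Set (11+k)/(17+k) > 0.81 and solve: k > (0.81·17 − 11)/(1 − 0.81) = 14.579.
The smallest integer exceeding 14.579 is 15, and checking k=15: (26)/(32) = 0.8125 > 0.81.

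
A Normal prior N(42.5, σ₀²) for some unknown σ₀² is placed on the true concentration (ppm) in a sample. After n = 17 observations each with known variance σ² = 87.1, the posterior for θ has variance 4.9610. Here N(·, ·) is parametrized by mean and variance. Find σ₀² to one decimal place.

σ₀² = 156.4

For the Normal–Normal model with known σ², precisions add: τ_n = τ₀ + n/σ².
So 1/σ₀² = 1/4.9610 − 17/87.1 = 0.201572 − 0.195178 = 0.006394.
Hence σ₀² = 1/0.006394 ≈ 156.4.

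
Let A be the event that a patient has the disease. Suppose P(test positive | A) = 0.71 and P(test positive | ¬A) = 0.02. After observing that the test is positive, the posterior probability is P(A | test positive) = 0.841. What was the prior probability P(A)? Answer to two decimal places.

P(A) = 0.13

Bayes' rule in odds form gives O(A|E) = O(A)·[P(E|A)/P(E|¬A)], hence O(A) = O(A|E)/LR.
Posterior odds = 0.841/(1−0.841) = 5.2893. LR = 0.71/0.02 = 35.5000.
Prior odds = 5.2893/35.5000 = 0.1490, so P(A) = 0.1490/(1+0.1490) ≈ 0.13.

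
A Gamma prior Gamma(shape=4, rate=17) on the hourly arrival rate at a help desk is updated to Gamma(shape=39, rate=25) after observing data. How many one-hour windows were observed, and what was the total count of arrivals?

A Gamma(α, β) prior (rate parametrization) on a Poisson rate with n observations summing to S gives posterior Gamma(α+S, β+n).
Matching: Σxᵢ = 39 − 4 = 35 and n = 25 − 17 = 8.

n = 8 one-hour windows with total 35 arrivals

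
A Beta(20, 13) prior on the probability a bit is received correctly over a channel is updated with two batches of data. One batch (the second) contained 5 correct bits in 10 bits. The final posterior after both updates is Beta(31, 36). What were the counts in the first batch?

6 correct bits and 18 errors

Because Beta–binomial updating is additive in the counts, the combined data contributed (α_post−α_prior, β_post−β_prior) successes and failures.
Total across both batches: 31−20=11 correct bits, 36−13=23 errors.
Subtract the second batch: 11−5=6 correct bits and 23−5=18 errors.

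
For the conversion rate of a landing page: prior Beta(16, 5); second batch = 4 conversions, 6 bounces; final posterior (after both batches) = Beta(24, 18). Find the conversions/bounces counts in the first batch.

4 conversions and 7 bounces

Because Beta–binomial updating is additive in the counts, the combined data contributed (α_post−α_prior, β_post−β_prior) successes and failures.
Total across both batches: 24−16=8 conversions, 18−5=13 bounces.
Subtract the second batch: 8−4=4 conversions and 13−6=7 bounces.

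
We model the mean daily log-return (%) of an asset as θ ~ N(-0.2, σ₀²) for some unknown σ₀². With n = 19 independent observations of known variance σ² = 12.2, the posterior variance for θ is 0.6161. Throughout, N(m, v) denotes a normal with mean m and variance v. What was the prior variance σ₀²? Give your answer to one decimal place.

σ₀² = 15.2

For the Normal–Normal model with known σ², precisions add: τ_n = τ₀ + n/σ².
So 1/σ₀² = 1/0.6161 − 19/12.2 = 1.623113 − 1.557377 = 0.065736.
Hence σ₀² = 1/0.065736 ≈ 15.2.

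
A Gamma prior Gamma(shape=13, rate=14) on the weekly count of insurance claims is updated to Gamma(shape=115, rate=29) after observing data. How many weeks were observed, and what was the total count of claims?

A Gamma(α, β) prior (rate parametrization) on a Poisson rate with n observations summing to S gives posterior Gamma(α+S, β+n).
Matching: Σxᵢ = 115 − 13 = 102 and n = 29 − 14 = 15.

n = 15 weeks with total 102 claims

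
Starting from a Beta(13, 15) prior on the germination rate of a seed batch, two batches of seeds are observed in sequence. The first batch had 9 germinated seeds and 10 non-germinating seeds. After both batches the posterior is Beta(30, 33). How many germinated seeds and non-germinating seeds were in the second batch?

8 germinated seeds and 8 non-germinating seeds

Sequential conjugate updates are equivalent to a single update on the pooled data, so total successes = posterior α − prior α and total failures = posterior β − prior β.
Total across both batches: 30−13=17 germinated seeds, 33−15=18 non-germinating seeds.
Subtract the first batch: 17−9=8 germinated seeds and 18−10=8 non-germinating seeds.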